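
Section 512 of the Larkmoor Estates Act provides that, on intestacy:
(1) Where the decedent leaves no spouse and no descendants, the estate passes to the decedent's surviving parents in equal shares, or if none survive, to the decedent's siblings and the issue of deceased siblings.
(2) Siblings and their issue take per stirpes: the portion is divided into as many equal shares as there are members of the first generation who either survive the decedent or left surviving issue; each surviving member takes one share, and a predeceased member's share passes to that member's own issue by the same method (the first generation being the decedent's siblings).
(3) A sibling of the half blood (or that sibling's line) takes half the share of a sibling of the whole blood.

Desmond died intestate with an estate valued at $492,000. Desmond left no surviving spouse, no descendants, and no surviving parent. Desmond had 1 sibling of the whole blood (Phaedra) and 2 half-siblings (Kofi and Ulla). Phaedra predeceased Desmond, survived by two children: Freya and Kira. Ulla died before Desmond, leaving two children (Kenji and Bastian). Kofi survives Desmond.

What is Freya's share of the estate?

The entire $492,000 passes to the siblings and their issue.
Counting each half-blood sibling's line as half a unit, there are 2 units in $492,000, so one unit is $246,000. Whole-blood lines (Phaedra) take $246,000 each; half-blood lines (Kofi and Ulla) take $123,000 each.
Phaedra's share ($246,000) is divided into 2 shares of $123,000: Freya and Kira each take $123,000.
Ulla's share ($123,000) is divided into 2 shares of $61,500: Kenji and Bastian each take $61,500.

Freya receives $123,000.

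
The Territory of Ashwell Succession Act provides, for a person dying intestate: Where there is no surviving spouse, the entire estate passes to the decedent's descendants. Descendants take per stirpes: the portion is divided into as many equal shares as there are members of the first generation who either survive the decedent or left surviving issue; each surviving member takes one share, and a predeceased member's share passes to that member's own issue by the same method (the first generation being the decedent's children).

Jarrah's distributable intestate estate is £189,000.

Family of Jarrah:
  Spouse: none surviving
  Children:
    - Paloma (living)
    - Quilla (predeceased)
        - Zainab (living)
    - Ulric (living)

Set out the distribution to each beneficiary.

The entire £189,000 passes to the descendants.
That amount (£189,000) is divided into 3 shares of £63,000: Paloma and Ulric each take £63,000; Quilla's £63,000 share passes to Quilla's issue.
Quilla's share (£63,000) passes entirely to Zainab.

Paloma: £63,000; Zainab: £63,000; Ulric: £63,000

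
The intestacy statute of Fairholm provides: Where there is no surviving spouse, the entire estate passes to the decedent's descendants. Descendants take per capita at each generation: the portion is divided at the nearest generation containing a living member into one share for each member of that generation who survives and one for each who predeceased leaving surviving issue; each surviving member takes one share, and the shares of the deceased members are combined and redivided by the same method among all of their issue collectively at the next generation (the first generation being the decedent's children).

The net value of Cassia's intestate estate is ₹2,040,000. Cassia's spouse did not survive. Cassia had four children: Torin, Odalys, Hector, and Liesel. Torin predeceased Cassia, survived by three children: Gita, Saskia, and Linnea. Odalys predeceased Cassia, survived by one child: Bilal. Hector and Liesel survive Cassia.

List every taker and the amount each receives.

The entire ₹2,040,000 passes to the descendants.
That amount (₹2,040,000) is divided at the children's generation into 4 shares of ₹510,000. Hector and Liesel each take ₹510,000. The 2 shares of the deceased (Torin and Odalys) are combined into a pool of ₹1,020,000.
That pool (₹1,020,000) is divided at the grandchildren's generation equally among Gita, Saskia, Linnea, and Bilal: ₹255,000 each.

Gita: ₹255,000; Saskia: ₹255,000; Linnea: ₹255,000; Bilal: ₹255,000; Hector: ₹510,000; Liesel: ₹510,000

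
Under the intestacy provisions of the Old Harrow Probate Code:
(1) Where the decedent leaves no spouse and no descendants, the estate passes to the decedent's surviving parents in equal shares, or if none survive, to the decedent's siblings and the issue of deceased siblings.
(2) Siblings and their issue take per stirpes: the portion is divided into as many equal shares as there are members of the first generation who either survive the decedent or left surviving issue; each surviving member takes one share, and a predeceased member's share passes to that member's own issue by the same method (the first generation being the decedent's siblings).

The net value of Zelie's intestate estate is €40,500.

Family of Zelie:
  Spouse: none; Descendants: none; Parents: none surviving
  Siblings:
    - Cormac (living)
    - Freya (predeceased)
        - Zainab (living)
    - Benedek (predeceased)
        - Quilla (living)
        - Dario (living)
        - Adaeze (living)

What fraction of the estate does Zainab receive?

Zainab receives 1/3 of the estate.

The entire €40,500 passes to the siblings and their issue.
That amount (€40,500) is divided into 3 shares of €13,500: Cormac takes €13,500; Freya's €13,500 share passes to Freya's issue; Benedek's €13,500 share passes to Benedek's issue.
Freya's share (€13,500) passes entirely to Zainab.
Benedek's share (€13,500) is divided into 3 shares of €4,500: Quilla, Dario, and Adaeze each take €4,500.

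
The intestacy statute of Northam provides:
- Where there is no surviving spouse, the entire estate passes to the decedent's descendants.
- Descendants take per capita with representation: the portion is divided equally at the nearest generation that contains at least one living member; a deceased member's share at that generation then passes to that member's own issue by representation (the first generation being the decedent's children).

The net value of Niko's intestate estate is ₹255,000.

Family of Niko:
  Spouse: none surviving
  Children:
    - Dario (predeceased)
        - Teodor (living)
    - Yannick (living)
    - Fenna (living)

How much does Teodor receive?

The entire ₹255,000 passes to the descendants.
That amount (₹255,000) is divided into 3 shares of ₹85,000: Yannick and Fenna each take ₹85,000; Dario's ₹85,000 share passes to Dario's issue.
Dario's share (₹85,000) passes entirely to Teodor.

Teodor receives ₹85,000.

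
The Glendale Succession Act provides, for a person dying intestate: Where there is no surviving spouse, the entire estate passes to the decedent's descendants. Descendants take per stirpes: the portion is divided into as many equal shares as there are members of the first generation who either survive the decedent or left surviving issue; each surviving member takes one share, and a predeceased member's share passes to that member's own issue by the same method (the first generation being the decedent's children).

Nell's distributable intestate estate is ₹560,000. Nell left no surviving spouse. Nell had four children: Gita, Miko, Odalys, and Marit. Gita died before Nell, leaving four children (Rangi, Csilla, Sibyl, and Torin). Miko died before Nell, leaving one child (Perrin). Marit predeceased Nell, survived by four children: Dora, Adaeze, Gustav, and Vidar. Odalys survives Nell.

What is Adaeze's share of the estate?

Adaeze receives ₹35,000.

The entire ₹560,000 passes to the descendants.
That amount (₹560,000) is divided into 4 shares of ₹140,000: Odalys takes ₹140,000; Gita's ₹140,000 share passes to Gita's issue; Miko's ₹140,000 share passes to Miko's issue; Marit's ₹140,000 share passes to Marit's issue.
Gita's share (₹140,000) is divided into 4 shares of ₹35,000: Rangi, Csilla, Sibyl, and Torin each take ₹35,000.
Miko's share (₹140,000) passes entirely to Perrin.
Marit's share (₹140,000) is divided into 4 shares of ₹35,000: Dora, Adaeze, Gustav, and Vidar each take ₹35,000.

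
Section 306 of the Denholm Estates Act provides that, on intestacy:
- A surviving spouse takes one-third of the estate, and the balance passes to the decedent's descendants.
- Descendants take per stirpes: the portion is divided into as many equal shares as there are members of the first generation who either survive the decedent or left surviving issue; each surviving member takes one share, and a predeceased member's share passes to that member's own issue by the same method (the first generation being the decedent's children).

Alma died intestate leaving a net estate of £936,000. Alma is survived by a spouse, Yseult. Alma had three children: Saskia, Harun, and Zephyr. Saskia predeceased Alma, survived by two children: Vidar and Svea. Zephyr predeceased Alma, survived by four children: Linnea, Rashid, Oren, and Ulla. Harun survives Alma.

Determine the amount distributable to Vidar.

Yseult takes one-third of £936,000 = £312,000. The remaining £624,000 passes to the descendants.
The descendants' portion (£624,000) is divided into 3 shares of £208,000: Harun takes £208,000; Saskia's £208,000 share passes to Saskia's issue; Zephyr's £208,000 share passes to Zephyr's issue.
Saskia's share (£208,000) is divided into 2 shares of £104,000: Vidar and Svea each take £104,000.
Zephyr's share (£208,000) is divided into 4 shares of £52,000: Linnea, Rashid, Oren, and Ulla each take £52,000.

Vidar receives £104,000.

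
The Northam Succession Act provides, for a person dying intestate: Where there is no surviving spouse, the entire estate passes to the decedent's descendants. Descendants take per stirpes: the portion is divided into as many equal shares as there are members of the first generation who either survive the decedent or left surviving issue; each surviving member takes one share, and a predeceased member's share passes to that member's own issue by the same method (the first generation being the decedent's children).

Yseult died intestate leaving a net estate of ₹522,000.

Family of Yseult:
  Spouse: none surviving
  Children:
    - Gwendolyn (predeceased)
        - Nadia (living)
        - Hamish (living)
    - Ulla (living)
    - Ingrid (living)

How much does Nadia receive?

Nadia receives ₹87,000.

The entire ₹522,000 passes to the descendants.
That amount (₹522,000) is divided into 3 shares of ₹174,000: Ulla and Ingrid each take ₹174,000; Gwendolyn's ₹174,000 share passes to Gwendolyn's issue.
Gwendolyn's share (₹174,000) is divided into 2 shares of ₹87,000: Nadia and Hamish each take ₹87,000.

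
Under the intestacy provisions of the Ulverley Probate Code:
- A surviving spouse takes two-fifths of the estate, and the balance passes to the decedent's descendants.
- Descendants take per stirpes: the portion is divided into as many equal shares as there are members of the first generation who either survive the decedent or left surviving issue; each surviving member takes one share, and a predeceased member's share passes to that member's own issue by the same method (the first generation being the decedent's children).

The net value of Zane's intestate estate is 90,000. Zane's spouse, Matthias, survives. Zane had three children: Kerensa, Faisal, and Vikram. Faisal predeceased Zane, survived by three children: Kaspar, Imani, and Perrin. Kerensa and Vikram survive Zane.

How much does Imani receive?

Imani receives 6,000.

Matthias takes two-fifths of 90,000 = 36,000. The remaining 54,000 passes to the descendants.
The descendants' portion (54,000) is divided into 3 shares of 18,000: Kerensa and Vikram each take 18,000; Faisal's 18,000 share passes to Faisal's issue.
Faisal's share (18,000) is divided into 3 shares of 6,000: Kaspar, Imani, and Perrin each take 6,000.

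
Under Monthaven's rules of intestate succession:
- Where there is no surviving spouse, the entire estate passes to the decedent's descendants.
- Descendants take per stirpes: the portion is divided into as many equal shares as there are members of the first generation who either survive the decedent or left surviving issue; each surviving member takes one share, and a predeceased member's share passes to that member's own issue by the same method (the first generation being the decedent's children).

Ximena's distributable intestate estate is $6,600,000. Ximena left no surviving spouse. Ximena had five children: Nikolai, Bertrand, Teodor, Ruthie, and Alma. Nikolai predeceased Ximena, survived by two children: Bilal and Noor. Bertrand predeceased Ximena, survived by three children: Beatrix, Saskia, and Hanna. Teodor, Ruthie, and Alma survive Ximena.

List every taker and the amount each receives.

Bilal: $660,000; Noor: $660,000; Beatrix: $440,000; Saskia: $440,000; Hanna: $440,000; Teodor: $1,320,000; Ruthie: $1,320,000; Alma: $1,320,000

The entire $6,600,000 passes to the descendants.
That amount ($6,600,000) is divided into 5 shares of $1,320,000: Teodor, Ruthie, and Alma each take $1,320,000; Nikolai's $1,320,000 share passes to Nikolai's issue; Bertrand's $1,320,000 share passes to Bertrand's issue.
Nikolai's share ($1,320,000) is divided into 2 shares of $660,000: Bilal and Noor each take $660,000.
Bertrand's share ($1,320,000) is divided into 3 shares of $440,000: Beatrix, Saskia, and Hanna each take $440,000.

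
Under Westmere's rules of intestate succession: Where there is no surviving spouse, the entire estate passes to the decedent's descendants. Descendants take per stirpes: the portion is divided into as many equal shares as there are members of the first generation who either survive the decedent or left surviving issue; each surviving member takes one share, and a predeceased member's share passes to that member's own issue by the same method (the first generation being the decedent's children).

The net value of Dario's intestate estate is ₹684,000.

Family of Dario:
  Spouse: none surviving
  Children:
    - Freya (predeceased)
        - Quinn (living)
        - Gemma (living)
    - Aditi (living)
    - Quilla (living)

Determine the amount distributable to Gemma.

Gemma receives ₹114,000.

The entire ₹684,000 passes to the descendants.
That amount (₹684,000) is divided into 3 shares of ₹228,000: Aditi and Quilla each take ₹228,000; Freya's ₹228,000 share passes to Freya's issue.
Freya's share (₹228,000) is divided into 2 shares of ₹114,000: Quinn and Gemma each take ₹114,000.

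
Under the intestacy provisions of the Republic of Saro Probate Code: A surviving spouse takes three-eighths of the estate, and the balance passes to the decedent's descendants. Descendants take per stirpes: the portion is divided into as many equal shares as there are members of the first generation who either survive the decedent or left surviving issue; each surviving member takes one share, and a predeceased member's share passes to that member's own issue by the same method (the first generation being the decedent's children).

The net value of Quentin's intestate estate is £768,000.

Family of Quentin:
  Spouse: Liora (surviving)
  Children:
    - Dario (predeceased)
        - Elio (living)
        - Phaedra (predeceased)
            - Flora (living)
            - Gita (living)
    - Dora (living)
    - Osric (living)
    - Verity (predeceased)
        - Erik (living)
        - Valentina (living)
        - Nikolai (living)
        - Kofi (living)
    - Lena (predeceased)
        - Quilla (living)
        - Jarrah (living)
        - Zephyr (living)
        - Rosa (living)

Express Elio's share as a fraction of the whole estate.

Elio receives 1/16 of the estate.

Liora takes three-eighths of £768,000 = £288,000. The remaining £480,000 passes to the descendants.
The descendants' portion (£480,000) is divided into 5 shares of £96,000: Dora and Osric each take £96,000; Dario's £96,000 share passes to Dario's issue; Verity's £96,000 share passes to Verity's issue; Lena's £96,000 share passes to Lena's issue.
Dario's share (£96,000) is divided into 2 shares of £48,000: Elio takes £48,000; Phaedra's £48,000 share passes to Phaedra's issue.
Phaedra's share (£48,000) is divided into 2 shares of £24,000: Flora and Gita each take £24,000.
Verity's share (£96,000) is divided into 4 shares of £24,000: Erik, Valentina, Nikolai, and Kofi each take £24,000.
Lena's share (£96,000) is divided into 4 shares of £24,000: Quilla, Jarrah, Zephyr, and Rosa each take £24,000.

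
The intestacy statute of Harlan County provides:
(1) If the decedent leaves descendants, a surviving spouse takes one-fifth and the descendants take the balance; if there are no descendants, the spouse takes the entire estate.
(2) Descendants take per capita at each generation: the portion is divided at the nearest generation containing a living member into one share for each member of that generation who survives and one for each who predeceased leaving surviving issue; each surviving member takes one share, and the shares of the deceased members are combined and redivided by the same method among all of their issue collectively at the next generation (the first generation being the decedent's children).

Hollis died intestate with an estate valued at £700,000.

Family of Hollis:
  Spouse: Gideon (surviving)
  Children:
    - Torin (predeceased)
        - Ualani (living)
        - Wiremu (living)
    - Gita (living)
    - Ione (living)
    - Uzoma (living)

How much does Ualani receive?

Ualani receives £70,000.

Gideon takes one-fifth of £700,000 = £140,000. The remaining £560,000 passes to the descendants.
The descendants' portion (£560,000) is divided at the children's generation into 4 shares of £140,000. Gita, Ione, and Uzoma each take £140,000. The remaining share for the deceased Torin (£140,000) is carried to the next generation.
That pool (£140,000) is divided at the grandchildren's generation equally among Ualani and Wiremu: £70,000 each.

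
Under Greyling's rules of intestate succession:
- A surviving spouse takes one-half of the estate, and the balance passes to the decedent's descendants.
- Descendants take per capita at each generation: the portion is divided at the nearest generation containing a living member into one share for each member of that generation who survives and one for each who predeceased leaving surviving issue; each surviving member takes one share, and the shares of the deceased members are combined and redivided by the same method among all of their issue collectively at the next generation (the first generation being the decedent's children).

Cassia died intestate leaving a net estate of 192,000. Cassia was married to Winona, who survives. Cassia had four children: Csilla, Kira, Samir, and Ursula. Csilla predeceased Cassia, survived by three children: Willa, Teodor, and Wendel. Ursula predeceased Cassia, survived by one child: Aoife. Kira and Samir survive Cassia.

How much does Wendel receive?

Winona takes one-half of 192,000 = 96,000. The remaining 96,000 passes to the descendants.
The descendants' portion (96,000) is divided at the children's generation into 4 shares of 24,000. Kira and Samir each take 24,000. The 2 shares of the deceased (Csilla and Ursula) are combined into a pool of 48,000.
That pool (48,000) is divided at the grandchildren's generation equally among Willa, Teodor, Wendel, and Aoife: 12,000 each.

Wendel receives 12,000.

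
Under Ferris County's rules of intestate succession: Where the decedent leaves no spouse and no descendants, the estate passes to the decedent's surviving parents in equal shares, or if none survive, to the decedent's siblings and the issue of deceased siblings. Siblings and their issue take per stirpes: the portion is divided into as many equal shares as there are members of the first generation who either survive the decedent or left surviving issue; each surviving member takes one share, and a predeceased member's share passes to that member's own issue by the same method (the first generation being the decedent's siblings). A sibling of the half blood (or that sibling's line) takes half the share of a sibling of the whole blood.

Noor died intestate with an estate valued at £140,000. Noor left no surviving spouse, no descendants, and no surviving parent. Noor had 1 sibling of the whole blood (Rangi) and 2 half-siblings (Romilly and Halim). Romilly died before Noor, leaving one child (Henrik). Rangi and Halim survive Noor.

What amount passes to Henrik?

The entire £140,000 passes to the siblings and their issue.
Counting each half-blood sibling's line as half a unit, there are 2 units in £140,000, so one unit is £70,000. Whole-blood lines (Rangi) take £70,000 each; half-blood lines (Romilly and Halim) take £35,000 each.
Romilly's share (£35,000) passes entirely to Henrik.

Henrik receives £35,000.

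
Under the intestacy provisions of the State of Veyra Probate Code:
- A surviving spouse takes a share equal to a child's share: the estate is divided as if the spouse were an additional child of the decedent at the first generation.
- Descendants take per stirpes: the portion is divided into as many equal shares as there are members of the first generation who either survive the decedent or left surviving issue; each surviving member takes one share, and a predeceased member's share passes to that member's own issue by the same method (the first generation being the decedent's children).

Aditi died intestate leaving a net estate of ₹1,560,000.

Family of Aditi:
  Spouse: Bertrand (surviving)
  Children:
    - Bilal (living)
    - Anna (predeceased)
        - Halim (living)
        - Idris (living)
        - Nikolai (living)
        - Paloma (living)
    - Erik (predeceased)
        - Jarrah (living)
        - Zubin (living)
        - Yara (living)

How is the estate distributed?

The spouse counts as an additional share at the children's level, so there are 4 primary shares of ₹390,000. Bertrand takes one such share (₹390,000).
The children's combined portion (₹1,170,000) is divided into 3 shares of ₹390,000: Bilal takes ₹390,000; Anna's ₹390,000 share passes to Anna's issue; Erik's ₹390,000 share passes to Erik's issue.
Anna's share (₹390,000) is divided into 4 shares of ₹97,500: Halim, Idris, Nikolai, and Paloma each take ₹97,500.
Erik's share (₹390,000) is divided into 3 shares of ₹130,000: Jarrah, Zubin, and Yara each take ₹130,000.

Bertrand: ₹390,000; Bilal: ₹390,000; Halim: ₹97,500; Idris: ₹97,500; Nikolai: ₹97,500; Paloma: ₹97,500; Jarrah: ₹130,000; Zubin: ₹130,000; Yara: ₹130,000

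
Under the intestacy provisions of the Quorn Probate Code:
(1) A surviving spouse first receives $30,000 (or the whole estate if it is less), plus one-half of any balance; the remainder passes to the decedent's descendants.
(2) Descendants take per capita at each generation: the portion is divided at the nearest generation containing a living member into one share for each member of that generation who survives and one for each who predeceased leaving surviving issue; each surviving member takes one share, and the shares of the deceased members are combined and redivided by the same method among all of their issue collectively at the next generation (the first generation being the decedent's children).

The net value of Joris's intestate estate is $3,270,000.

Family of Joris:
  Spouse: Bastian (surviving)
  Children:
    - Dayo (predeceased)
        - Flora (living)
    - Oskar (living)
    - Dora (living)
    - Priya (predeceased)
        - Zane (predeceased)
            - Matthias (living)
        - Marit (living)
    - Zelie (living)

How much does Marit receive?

Bastian first takes $30,000, leaving a balance of $3,240,000. Bastian then takes one-half of the balance ($1,620,000), for a total of $1,650,000. The remaining $1,620,000 passes to the descendants.
The descendants' portion ($1,620,000) is divided at the children's generation into 5 shares of $324,000. Oskar, Dora, and Zelie each take $324,000. The 2 shares of the deceased (Dayo and Priya) are combined into a pool of $648,000.
That pool ($648,000) is divided at the grandchildren's generation into 3 shares of $216,000. Flora and Marit each take $216,000. The remaining share for the deceased Zane ($216,000) is carried to the next generation.
That pool ($216,000) passes entirely to Matthias, the sole taker at the great-grandchildren's generation.

Marit receives $216,000.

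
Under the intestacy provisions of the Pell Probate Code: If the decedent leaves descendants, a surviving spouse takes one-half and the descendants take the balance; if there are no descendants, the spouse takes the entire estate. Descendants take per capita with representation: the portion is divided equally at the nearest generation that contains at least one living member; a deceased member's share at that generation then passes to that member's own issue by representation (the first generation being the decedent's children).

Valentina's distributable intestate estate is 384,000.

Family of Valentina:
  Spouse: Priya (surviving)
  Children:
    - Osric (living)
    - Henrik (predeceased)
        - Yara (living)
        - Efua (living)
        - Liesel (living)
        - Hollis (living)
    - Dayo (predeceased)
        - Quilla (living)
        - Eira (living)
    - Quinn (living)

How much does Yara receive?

Yara receives 12,000.

Priya takes one-half of 384,000 = 192,000. The remaining 192,000 passes to the descendants.
The descendants' portion (192,000) is divided into 4 shares of 48,000: Osric and Quinn each take 48,000; Henrik's 48,000 share passes to Henrik's issue; Dayo's 48,000 share passes to Dayo's issue.
Henrik's share (48,000) is divided into 4 shares of 12,000: Yara, Efua, Liesel, and Hollis each take 12,000.
Dayo's share (48,000) is divided into 2 shares of 24,000: Quilla and Eira each take 24,000.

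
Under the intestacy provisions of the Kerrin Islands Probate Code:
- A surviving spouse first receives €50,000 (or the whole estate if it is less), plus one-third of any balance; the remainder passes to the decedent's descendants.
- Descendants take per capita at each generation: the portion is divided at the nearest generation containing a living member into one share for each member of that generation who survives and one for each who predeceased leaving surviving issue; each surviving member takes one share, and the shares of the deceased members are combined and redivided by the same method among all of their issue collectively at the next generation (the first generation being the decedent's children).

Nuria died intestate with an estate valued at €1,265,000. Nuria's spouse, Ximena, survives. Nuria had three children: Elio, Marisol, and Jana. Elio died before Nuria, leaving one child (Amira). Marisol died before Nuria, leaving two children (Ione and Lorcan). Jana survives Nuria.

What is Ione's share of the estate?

Ione receives €180,000.

Ximena first takes €50,000, leaving a balance of €1,215,000. Ximena then takes one-third of the balance (€405,000), for a total of €455,000. The remaining €810,000 passes to the descendants.
The descendants' portion (€810,000) is divided at the children's generation into 3 shares of €270,000. Jana takes €270,000. The 2 shares of the deceased (Elio and Marisol) are combined into a pool of €540,000.
That pool (€540,000) is divided at the grandchildren's generation equally among Amira, Ione, and Lorcan: €180,000 each.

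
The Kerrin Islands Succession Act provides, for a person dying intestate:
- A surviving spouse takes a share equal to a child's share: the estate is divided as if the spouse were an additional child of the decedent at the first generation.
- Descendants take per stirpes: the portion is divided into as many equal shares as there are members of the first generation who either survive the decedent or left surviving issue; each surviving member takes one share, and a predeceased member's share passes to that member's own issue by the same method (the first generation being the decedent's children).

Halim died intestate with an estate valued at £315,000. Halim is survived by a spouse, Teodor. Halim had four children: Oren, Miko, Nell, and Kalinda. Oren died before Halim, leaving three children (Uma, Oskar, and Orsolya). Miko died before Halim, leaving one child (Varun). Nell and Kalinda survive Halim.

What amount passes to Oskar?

Oskar receives £21,000.

The spouse counts as an additional share at the children's level, so there are 5 primary shares of £63,000. Teodor takes one such share (£63,000).
The children's combined portion (£252,000) is divided into 4 shares of £63,000: Nell and Kalinda each take £63,000; Oren's £63,000 share passes to Oren's issue; Miko's £63,000 share passes to Miko's issue.
Oren's share (£63,000) is divided into 3 shares of £21,000: Uma, Oskar, and Orsolya each take £21,000.
Miko's share (£63,000) passes entirely to Varun.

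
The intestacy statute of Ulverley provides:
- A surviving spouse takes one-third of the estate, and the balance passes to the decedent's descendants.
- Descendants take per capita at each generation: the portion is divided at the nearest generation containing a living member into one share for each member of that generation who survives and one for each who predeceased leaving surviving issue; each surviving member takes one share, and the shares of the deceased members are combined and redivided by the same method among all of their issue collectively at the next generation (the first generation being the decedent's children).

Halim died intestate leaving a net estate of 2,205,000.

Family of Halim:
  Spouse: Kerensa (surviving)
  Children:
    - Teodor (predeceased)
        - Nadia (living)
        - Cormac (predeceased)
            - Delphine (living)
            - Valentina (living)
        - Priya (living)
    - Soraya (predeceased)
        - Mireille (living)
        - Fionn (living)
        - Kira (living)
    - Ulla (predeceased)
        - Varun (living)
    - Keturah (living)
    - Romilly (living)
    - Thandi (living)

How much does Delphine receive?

Kerensa takes one-third of 2,205,000 = 735,000. The remaining 1,470,000 passes to the descendants.
The descendants' portion (1,470,000) is divided at the children's generation into 6 shares of 245,000. Keturah, Romilly, and Thandi each take 245,000. The 3 shares of the deceased (Teodor, Soraya, and Ulla) are combined into a pool of 735,000.
That pool (735,000) is divided at the grandchildren's generation into 7 shares of 105,000. Nadia, Priya, Mireille, Fionn, Kira, and Varun each take 105,000. The remaining share for the deceased Cormac (105,000) is carried to the next generation.
That pool (105,000) is divided at the great-grandchildren's generation equally among Delphine and Valentina: 52,500 each.

Delphine receives 52,500.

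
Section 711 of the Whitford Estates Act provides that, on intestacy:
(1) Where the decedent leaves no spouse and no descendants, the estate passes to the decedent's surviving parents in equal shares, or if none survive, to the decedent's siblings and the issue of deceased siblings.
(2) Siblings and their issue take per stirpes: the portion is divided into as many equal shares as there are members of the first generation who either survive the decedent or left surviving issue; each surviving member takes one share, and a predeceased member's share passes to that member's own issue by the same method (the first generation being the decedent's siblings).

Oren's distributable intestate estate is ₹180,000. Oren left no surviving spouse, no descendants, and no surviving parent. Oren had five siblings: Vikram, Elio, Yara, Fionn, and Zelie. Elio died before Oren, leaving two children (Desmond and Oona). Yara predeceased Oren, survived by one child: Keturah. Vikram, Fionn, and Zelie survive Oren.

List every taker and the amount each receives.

Vikram: ₹36,000; Desmond: ₹18,000; Oona: ₹18,000; Keturah: ₹36,000; Fionn: ₹36,000; Zelie: ₹36,000

The entire ₹180,000 passes to the siblings and their issue.
That amount (₹180,000) is divided into 5 shares of ₹36,000: Vikram, Fionn, and Zelie each take ₹36,000; Elio's ₹36,000 share passes to Elio's issue; Yara's ₹36,000 share passes to Yara's issue.
Elio's share (₹36,000) is divided into 2 shares of ₹18,000: Desmond and Oona each take ₹18,000.
Yara's share (₹36,000) passes entirely to Keturah.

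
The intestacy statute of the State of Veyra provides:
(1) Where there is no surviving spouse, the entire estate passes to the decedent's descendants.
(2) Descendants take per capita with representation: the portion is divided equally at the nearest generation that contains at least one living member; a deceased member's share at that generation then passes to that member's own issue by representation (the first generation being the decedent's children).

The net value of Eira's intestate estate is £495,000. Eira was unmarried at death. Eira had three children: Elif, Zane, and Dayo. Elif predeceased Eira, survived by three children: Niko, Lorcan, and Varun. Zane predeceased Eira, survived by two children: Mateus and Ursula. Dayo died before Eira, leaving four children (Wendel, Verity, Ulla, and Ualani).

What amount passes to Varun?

Varun receives £55,000.

The entire £495,000 passes to the descendants.
No child survives, so the initial division is made at the grandchildren's generation.
That amount (£495,000) is divided into 9 shares of £55,000: Niko, Lorcan, Varun, Mateus, Ursula, Wendel, Verity, Ulla, and Ualani each take £55,000.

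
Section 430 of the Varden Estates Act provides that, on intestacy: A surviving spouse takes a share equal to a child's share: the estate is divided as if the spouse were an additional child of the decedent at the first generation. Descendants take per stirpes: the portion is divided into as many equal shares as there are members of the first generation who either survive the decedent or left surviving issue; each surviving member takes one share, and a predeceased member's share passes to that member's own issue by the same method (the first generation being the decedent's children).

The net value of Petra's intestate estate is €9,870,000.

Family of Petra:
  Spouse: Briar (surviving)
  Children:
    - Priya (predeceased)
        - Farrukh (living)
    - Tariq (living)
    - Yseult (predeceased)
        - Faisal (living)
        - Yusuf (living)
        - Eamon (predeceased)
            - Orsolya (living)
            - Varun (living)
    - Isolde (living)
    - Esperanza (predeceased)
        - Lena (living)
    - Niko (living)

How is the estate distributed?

The spouse counts as an additional share at the children's level, so there are 7 primary shares of €1,410,000. Briar takes one such share (€1,410,000).
The children's combined portion (€8,460,000) is divided into 6 shares of €1,410,000: Tariq, Isolde, and Niko each take €1,410,000; Priya's €1,410,000 share passes to Priya's issue; Yseult's €1,410,000 share passes to Yseult's issue; Esperanza's €1,410,000 share passes to Esperanza's issue.
Priya's share (€1,410,000) passes entirely to Farrukh.
Yseult's share (€1,410,000) is divided into 3 shares of €470,000: Faisal and Yusuf each take €470,000; Eamon's €470,000 share passes to Eamon's issue.
Eamon's share (€470,000) is divided into 2 shares of €235,000: Orsolya and Varun each take €235,000.
Esperanza's share (€1,410,000) passes entirely to Lena.

Briar: €1,410,000; Farrukh: €1,410,000; Tariq: €1,410,000; Faisal: €470,000; Yusuf: €470,000; Orsolya: €235,000; Varun: €235,000; Isolde: €1,410,000; Lena: €1,410,000; Niko: €1,410,000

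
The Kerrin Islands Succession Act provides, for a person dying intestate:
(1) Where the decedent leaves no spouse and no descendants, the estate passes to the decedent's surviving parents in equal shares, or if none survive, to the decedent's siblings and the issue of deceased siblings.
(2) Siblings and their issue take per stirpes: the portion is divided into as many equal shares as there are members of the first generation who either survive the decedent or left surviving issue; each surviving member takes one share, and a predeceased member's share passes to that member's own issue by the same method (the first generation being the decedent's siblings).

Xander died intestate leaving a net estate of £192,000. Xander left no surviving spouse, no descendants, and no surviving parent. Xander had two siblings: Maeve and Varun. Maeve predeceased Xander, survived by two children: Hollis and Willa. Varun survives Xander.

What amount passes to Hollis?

Hollis receives £48,000.

The entire £192,000 passes to the siblings and their issue.
That amount (£192,000) is divided into 2 shares of £96,000: Varun takes £96,000; Maeve's £96,000 share passes to Maeve's issue.
Maeve's share (£96,000) is divided into 2 shares of £48,000: Hollis and Willa each take £48,000.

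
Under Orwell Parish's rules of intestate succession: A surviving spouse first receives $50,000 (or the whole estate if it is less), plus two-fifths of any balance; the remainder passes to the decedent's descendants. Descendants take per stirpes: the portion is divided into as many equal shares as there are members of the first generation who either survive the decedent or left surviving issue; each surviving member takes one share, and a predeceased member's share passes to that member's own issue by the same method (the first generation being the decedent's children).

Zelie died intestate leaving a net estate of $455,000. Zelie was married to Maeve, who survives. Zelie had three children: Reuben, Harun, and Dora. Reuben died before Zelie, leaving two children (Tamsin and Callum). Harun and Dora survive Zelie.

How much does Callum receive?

Maeve first takes $50,000, leaving a balance of $405,000. Maeve then takes two-fifths of the balance ($162,000), for a total of $212,000. The remaining $243,000 passes to the descendants.
The descendants' portion ($243,000) is divided into 3 shares of $81,000: Harun and Dora each take $81,000; Reuben's $81,000 share passes to Reuben's issue.
Reuben's share ($81,000) is divided into 2 shares of $40,500: Tamsin and Callum each take $40,500.

Callum receives $40,500.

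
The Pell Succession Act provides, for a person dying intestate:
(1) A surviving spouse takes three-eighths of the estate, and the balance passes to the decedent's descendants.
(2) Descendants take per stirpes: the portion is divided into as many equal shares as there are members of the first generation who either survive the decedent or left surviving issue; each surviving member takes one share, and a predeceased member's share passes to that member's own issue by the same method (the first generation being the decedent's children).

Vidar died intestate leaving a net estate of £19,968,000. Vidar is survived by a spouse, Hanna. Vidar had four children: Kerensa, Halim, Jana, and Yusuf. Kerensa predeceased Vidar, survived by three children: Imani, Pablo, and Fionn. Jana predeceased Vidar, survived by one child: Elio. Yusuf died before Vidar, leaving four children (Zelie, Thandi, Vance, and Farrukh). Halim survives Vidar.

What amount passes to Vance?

Vance receives £780,000.

Hanna takes three-eighths of £19,968,000 = £7,488,000. The remaining £12,480,000 passes to the descendants.
The descendants' portion (£12,480,000) is divided into 4 shares of £3,120,000: Halim takes £3,120,000; Kerensa's £3,120,000 share passes to Kerensa's issue; Jana's £3,120,000 share passes to Jana's issue; Yusuf's £3,120,000 share passes to Yusuf's issue.
Kerensa's share (£3,120,000) is divided into 3 shares of £1,040,000: Imani, Pablo, and Fionn each take £1,040,000.
Jana's share (£3,120,000) passes entirely to Elio.
Yusuf's share (£3,120,000) is divided into 4 shares of £780,000: Zelie, Thandi, Vance, and Farrukh each take £780,000.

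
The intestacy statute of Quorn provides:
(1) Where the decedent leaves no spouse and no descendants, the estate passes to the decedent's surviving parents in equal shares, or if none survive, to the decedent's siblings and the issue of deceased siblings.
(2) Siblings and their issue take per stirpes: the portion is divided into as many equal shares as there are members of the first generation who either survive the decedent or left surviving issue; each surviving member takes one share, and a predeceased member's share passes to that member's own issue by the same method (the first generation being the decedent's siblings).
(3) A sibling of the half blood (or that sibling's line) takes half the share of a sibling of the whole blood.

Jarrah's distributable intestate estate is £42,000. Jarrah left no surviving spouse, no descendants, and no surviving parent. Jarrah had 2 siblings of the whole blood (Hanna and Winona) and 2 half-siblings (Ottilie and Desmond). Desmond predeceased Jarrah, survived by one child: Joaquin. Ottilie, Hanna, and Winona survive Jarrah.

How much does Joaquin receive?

The entire £42,000 passes to the siblings and their issue.
Counting each half-blood sibling's line as half a unit, there are 3 units in £42,000, so one unit is £14,000. Whole-blood lines (Hanna and Winona) take £14,000 each; half-blood lines (Ottilie and Desmond) take £7,000 each.
Desmond's share (£7,000) passes entirely to Joaquin.

Joaquin receives £7,000.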